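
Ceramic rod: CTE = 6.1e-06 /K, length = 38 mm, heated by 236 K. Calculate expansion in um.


dL = 6.1e-06 * 38 * 236 * 1000 = 54.705 um

54.705


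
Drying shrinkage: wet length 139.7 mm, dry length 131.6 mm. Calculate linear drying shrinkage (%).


DS = (139.7 - 131.6) / 139.7 * 100 = 5.8%

5.8


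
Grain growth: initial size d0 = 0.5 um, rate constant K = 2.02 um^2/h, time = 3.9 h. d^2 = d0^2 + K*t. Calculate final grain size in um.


d^2 = 0.5^2 + 2.02*3.9 = 8.128
d = sqrt(8.128) = 2.85 um

2.85


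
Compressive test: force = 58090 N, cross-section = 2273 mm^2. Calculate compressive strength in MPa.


CS = 58090 / 2273 = 25.6 MPa

25.6


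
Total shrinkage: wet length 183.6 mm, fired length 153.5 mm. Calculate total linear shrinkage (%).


TS = (183.6 - 153.5) / 183.6 * 100 = 16.39%

16.39


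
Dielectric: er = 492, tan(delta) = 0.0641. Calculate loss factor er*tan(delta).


Loss = 492 * 0.0641 = 31.537

31.537


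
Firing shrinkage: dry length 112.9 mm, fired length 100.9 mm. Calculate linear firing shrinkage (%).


FS = (112.9 - 100.9) / 112.9 * 100 = 10.63%

10.63


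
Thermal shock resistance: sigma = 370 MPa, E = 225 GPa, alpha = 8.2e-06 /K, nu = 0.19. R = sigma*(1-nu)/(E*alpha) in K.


R = 370*(1-0.19)/(225*1000*8.2e-06) = 162 K

162


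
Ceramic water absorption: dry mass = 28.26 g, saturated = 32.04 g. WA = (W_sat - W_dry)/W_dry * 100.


WA = (32.04 - 28.26) / 28.26 * 100 = 13.38%

13.38


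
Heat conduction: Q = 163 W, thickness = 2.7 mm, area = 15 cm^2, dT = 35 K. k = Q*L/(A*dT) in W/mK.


k = 163*2.7/1000/(15/10000*35) = 8.38 W/mK

8.38


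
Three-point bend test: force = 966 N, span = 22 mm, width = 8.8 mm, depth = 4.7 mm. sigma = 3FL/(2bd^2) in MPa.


sigma = 3*966*22/(2*8.8*4.7^2) = 164.0 MPa

164.0


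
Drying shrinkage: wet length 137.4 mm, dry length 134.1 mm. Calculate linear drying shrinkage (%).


DS = (137.4 - 134.1) / 137.4 * 100 = 2.4%

2.4


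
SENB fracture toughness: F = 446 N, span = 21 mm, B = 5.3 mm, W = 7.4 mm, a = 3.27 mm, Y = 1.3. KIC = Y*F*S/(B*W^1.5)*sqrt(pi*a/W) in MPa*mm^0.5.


KIC = 1.3*446*21/(5.3*7.4^1.5)*sqrt(pi*3.27/7.4) = 134.46

134.46


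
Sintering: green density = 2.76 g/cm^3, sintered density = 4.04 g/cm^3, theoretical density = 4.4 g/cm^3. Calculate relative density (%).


Relative = 4.04 / 4.4 * 100 = 91.8%

91.8


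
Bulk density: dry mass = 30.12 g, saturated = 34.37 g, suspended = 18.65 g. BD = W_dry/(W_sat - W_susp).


BD = 30.12 / (34.37 - 18.65) = 30.12 / 15.72 = 1.916 g/cm^3

1.916


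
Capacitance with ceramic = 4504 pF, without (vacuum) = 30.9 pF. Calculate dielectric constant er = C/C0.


er = 4504 / 30.9 = 145.76

145.76


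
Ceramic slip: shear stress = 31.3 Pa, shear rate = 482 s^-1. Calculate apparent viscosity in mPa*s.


eta = tau/gamma * 1000 = 31.3/482 * 1000 = 64.9 mPa*s

64.9


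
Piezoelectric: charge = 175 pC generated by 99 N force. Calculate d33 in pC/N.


d33 = 175 / 99 = 1.8 pC/N

1.8


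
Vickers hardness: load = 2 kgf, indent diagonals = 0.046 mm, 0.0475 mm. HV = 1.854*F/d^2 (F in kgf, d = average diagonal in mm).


d_avg = (0.046+0.0475)/2 = 0.04675 mm
HV = 1.854*2/0.04675^2 = 1697

1697


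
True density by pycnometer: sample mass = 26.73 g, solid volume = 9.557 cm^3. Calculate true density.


TD = 26.73 / 9.557 = 2.797 g/cm^3

2.797


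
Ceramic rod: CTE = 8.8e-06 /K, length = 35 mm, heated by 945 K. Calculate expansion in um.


dL = 8.8e-06 * 35 * 945 * 1000 = 291.06 um

291.06


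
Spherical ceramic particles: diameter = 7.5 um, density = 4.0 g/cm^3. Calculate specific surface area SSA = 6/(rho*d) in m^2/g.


SSA = 6 / (4.0 * 7.5) = 0.2 m^2/g

0.2


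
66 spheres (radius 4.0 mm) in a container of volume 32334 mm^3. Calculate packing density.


V_sphere = 4/3*pi*4.0^3 = 268.0826 mm^3
Total V = 66*268.0826 = 17693.4516 mm^3
PD = 17693.4516 / 32334 = 0.547

0.547


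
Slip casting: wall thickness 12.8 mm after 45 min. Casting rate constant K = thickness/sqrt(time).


K = 12.8 / sqrt(45) = 12.8 / 6.7082 = 1.908 mm/min^0.5

1.908


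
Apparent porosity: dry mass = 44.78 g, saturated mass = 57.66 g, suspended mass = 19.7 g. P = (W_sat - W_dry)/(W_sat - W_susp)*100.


P = (57.66 - 44.78) / (57.66 - 19.7) * 100 = 12.88 / 37.96 * 100 = 33.9%

33.9


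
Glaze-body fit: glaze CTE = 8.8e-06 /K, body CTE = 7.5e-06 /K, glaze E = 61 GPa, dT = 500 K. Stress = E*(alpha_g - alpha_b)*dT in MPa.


Stress = 61*1000*(8.8e-06 - 7.5e-06)*500 = 39.7 MPa

39.7


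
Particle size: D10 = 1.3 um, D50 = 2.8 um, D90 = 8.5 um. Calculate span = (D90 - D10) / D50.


Span = (8.5 - 1.3) / 2.8 = 7.2 / 2.8 = 2.571

2.571


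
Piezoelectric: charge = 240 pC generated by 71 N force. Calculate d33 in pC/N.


d33 = 240 / 71 = 3.4 pC/N

3.4


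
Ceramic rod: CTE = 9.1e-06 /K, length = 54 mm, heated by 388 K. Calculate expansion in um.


dL = 9.1e-06 * 54 * 388 * 1000 = 190.663 um

190.663


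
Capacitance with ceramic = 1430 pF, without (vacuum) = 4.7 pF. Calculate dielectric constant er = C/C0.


er = 1430 / 4.7 = 304.26

304.26


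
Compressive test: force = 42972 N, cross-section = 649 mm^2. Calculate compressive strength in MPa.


CS = 42972 / 649 = 66.2 MPa

66.2


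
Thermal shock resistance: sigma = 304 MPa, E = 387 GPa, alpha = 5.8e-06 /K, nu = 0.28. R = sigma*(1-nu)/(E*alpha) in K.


R = 304*(1-0.28)/(387*1000*5.8e-06) = 98 K

98


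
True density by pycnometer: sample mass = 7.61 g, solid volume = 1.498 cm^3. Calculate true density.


TD = 7.61 / 1.498 = 5.08 g/cm^3

5.08


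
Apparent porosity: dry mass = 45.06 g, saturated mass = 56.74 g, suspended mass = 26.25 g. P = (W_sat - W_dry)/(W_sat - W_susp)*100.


P = (56.74 - 45.06) / (56.74 - 26.25) * 100 = 11.68 / 30.49 * 100 = 38.3%

38.3


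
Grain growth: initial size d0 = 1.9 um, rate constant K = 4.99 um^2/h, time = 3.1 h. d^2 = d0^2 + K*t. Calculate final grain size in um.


d^2 = 1.9^2 + 4.99*3.1 = 19.079
d = sqrt(19.079) = 4.37 um

4.37


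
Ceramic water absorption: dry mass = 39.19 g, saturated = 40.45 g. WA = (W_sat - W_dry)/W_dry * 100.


WA = (40.45 - 39.19) / 39.19 * 100 = 3.22%

3.22


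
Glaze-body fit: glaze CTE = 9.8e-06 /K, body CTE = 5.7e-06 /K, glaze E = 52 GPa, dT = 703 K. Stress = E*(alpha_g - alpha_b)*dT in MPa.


Stress = 52*1000*(9.8e-06 - 5.7e-06)*703 = 149.9 MPa

149.9


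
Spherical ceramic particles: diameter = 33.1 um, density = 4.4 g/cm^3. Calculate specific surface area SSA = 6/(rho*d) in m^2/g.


SSA = 6 / (4.4 * 33.1) = 0.041 m^2/g

0.041


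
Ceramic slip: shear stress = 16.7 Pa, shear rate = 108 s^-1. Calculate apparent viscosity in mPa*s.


eta = tau/gamma * 1000 = 16.7/108 * 1000 = 154.6 mPa*s

154.6


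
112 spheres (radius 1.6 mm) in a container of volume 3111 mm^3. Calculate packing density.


V_sphere = 4/3*pi*1.6^3 = 17.1573 mm^3
Total V = 112*17.1573 = 1921.6176 mm^3
PD = 1921.6176 / 3111 = 0.618

0.618


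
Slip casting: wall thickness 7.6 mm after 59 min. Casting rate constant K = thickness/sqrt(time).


K = 7.6 / sqrt(59) = 7.6 / 7.6811 = 0.989 mm/min^0.5

0.989


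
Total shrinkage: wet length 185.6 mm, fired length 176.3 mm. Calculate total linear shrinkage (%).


TS = (185.6 - 176.3) / 185.6 * 100 = 5.01%

5.01


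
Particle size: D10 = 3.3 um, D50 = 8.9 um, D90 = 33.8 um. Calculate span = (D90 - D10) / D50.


Span = (33.8 - 3.3) / 8.9 = 30.5 / 8.9 = 3.427

3.427


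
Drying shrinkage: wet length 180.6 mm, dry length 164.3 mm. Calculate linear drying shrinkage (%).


DS = (180.6 - 164.3) / 180.6 * 100 = 9.03%

9.03


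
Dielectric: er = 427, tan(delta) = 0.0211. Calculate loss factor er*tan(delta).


Loss = 427 * 0.0211 = 9.01

9.01


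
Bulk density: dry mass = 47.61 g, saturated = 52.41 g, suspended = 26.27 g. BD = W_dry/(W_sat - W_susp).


BD = 47.61 / (52.41 - 26.27) = 47.61 / 26.14 = 1.821 g/cm^3

1.821


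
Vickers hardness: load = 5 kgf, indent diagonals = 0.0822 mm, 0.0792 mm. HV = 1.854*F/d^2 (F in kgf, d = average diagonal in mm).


d_avg = (0.0822+0.0792)/2 = 0.0807 mm
HV = 1.854*5/0.0807^2 = 1423

1423


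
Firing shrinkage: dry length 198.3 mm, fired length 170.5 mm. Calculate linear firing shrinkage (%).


FS = (198.3 - 170.5) / 198.3 * 100 = 14.02%

14.02


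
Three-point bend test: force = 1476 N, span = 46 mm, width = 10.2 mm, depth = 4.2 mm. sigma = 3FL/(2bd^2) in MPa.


sigma = 3*1476*46/(2*10.2*4.2^2) = 566.0 MPa

566.0


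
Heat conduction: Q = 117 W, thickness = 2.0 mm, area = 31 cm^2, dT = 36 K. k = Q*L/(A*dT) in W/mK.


k = 117*2.0/1000/(31/10000*36) = 2.1 W/mK

2.1


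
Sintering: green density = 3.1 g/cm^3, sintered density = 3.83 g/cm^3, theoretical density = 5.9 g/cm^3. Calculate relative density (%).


Relative = 3.83 / 5.9 * 100 = 64.9%

64.9


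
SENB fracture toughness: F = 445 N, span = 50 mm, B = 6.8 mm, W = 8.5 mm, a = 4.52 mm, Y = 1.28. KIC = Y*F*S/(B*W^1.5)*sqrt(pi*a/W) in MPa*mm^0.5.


KIC = 1.28*445*50/(6.8*8.5^1.5)*sqrt(pi*4.52/8.5) = 218.44

218.44


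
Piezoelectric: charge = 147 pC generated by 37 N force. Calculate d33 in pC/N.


d33 = 147 / 37 = 4.0 pC/N

4.0


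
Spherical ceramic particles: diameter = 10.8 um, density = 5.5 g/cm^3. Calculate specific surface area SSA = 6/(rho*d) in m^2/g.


SSA = 6 / (5.5 * 10.8) = 0.101 m^2/g

0.101


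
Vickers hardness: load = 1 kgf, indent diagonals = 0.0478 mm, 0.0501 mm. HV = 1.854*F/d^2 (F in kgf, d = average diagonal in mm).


d_avg = (0.0478+0.0501)/2 = 0.04895 mm
HV = 1.854*1/0.04895^2 = 774

774


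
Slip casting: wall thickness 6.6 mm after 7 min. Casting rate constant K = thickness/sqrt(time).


K = 6.6 / sqrt(7) = 6.6 / 2.6458 = 2.495 mm/min^0.5

2.495


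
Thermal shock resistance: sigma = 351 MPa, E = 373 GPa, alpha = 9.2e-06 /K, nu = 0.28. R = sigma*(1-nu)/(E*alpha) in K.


R = 351*(1-0.28)/(373*1000*9.2e-06) = 74 K

74


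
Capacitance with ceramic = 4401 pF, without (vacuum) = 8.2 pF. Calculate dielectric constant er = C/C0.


er = 4401 / 8.2 = 536.71

536.71


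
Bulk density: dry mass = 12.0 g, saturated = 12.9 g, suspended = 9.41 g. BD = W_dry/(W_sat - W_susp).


BD = 12.0 / (12.9 - 9.41) = 12.0 / 3.49 = 3.438 g/cm^3

3.438


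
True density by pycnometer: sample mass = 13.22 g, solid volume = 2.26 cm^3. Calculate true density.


TD = 13.22 / 2.26 = 5.85 g/cm^3

5.85


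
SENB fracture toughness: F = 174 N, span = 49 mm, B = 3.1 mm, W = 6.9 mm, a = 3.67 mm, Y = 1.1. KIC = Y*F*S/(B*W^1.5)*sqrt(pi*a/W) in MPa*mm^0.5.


KIC = 1.1*174*49/(3.1*6.9^1.5)*sqrt(pi*3.67/6.9) = 215.77

215.77


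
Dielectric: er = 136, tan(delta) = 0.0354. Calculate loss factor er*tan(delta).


Loss = 136 * 0.0354 = 4.814

4.814


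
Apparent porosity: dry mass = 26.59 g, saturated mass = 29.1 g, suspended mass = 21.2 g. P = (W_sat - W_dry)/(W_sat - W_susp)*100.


P = (29.1 - 26.59) / (29.1 - 21.2) * 100 = 2.51 / 7.9 * 100 = 31.8%

31.8


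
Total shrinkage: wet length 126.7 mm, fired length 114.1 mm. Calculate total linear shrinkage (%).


TS = (126.7 - 114.1) / 126.7 * 100 = 9.94%

9.94


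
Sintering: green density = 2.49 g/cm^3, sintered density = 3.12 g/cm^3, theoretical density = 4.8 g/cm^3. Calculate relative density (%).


Relative = 3.12 / 4.8 * 100 = 65.0%

65.0


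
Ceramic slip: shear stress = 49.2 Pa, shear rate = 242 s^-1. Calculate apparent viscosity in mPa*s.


eta = tau/gamma * 1000 = 49.2/242 * 1000 = 203.3 mPa*s

203.3


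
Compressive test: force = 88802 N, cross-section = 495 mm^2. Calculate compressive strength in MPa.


CS = 88802 / 495 = 179.4 MPa

179.4


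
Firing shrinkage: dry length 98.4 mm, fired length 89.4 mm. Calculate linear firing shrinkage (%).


FS = (98.4 - 89.4) / 98.4 * 100 = 9.15%

9.15


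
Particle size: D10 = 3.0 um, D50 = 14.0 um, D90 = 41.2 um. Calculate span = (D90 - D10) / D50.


Span = (41.2 - 3.0) / 14.0 = 38.2 / 14.0 = 2.729

2.729


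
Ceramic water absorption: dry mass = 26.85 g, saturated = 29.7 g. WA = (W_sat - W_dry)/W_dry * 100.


WA = (29.7 - 26.85) / 26.85 * 100 = 10.61%

10.61


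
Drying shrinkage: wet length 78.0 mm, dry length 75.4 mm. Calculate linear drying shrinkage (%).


DS = (78.0 - 75.4) / 78.0 * 100 = 3.33%

3.33


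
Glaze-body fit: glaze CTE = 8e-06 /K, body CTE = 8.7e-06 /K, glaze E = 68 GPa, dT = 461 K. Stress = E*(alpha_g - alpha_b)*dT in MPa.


Stress = 68*1000*(8e-06 - 8.7e-06)*461 = -21.9 MPa

-21.9


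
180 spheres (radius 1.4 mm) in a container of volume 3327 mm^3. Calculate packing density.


V_sphere = 4/3*pi*1.4^3 = 11.494 mm^3
Total V = 180*11.494 = 2068.92 mm^3
PD = 2068.92 / 3327 = 0.622

0.622


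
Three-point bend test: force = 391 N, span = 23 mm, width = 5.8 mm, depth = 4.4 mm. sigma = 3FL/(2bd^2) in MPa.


sigma = 3*391*23/(2*5.8*4.4^2) = 120.1 MPa

120.1


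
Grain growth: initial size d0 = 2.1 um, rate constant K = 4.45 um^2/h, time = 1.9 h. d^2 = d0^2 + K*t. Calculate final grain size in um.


d^2 = 2.1^2 + 4.45*1.9 = 12.865
d = sqrt(12.865) = 3.59 um

3.59


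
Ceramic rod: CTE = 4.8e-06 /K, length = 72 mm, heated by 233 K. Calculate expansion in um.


dL = 4.8e-06 * 72 * 233 * 1000 = 80.525 um

80.525


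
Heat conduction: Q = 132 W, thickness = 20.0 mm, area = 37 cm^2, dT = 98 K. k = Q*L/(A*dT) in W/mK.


k = 132*20.0/1000/(37/10000*98) = 7.28 W/mK

7.28


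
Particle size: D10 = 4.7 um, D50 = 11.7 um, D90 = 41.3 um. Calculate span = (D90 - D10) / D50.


Span = (41.3 - 4.7) / 11.7 = 36.6 / 11.7 = 3.128

3.128


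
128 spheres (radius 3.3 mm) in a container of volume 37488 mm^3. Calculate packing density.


V_sphere = 4/3*pi*3.3^3 = 150.5326 mm^3
Total V = 128*150.5326 = 19268.1728 mm^3
PD = 19268.1728 / 37488 = 0.514

0.514


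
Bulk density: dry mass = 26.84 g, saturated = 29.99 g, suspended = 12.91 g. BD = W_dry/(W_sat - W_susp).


BD = 26.84 / (29.99 - 12.91) = 26.84 / 17.08 = 1.571 g/cm^3

1.571


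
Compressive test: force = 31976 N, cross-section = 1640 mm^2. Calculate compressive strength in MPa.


CS = 31976 / 1640 = 19.5 MPa

19.5


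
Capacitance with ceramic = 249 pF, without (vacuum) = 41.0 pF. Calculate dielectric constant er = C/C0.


er = 249 / 41.0 = 6.07

6.07


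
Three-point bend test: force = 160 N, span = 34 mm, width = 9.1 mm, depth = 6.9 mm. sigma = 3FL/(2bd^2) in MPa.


sigma = 3*160*34/(2*9.1*6.9^2) = 18.8 MPa

18.8


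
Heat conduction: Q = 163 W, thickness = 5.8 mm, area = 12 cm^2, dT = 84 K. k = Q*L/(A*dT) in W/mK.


k = 163*5.8/1000/(12/10000*84) = 9.38 W/mK

9.38


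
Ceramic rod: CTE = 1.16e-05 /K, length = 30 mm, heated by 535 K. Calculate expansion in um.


dL = 1.16e-05 * 30 * 535 * 1000 = 186.18 um

186.18


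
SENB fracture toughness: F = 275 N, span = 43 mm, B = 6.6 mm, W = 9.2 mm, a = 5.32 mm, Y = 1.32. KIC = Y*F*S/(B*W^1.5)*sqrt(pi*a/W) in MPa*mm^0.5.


KIC = 1.32*275*43/(6.6*9.2^1.5)*sqrt(pi*5.32/9.2) = 114.23

114.23


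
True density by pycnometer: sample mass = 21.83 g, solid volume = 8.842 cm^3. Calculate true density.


TD = 21.83 / 8.842 = 2.469 g/cm^3

2.469


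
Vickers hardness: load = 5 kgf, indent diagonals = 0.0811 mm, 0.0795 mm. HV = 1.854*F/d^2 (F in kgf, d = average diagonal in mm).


d_avg = (0.0811+0.0795)/2 = 0.0803 mm
HV = 1.854*5/0.0803^2 = 1438

1438


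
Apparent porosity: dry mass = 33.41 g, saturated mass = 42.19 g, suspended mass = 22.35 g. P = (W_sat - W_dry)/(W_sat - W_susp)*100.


P = (42.19 - 33.41) / (42.19 - 22.35) * 100 = 8.78 / 19.84 * 100 = 44.3%

44.3


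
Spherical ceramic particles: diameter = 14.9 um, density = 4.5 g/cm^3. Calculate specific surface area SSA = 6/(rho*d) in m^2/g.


SSA = 6 / (4.5 * 14.9) = 0.089 m^2/g

0.089


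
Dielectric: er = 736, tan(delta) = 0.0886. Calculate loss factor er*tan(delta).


Loss = 736 * 0.0886 = 65.21

65.21


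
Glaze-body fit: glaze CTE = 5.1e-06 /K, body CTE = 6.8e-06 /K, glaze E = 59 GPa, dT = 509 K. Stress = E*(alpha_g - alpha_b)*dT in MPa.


Stress = 59*1000*(5.1e-06 - 6.8e-06)*509 = -51.1 MPa

-51.1


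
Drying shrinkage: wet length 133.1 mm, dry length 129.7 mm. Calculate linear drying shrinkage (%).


DS = (133.1 - 129.7) / 133.1 * 100 = 2.55%

2.55


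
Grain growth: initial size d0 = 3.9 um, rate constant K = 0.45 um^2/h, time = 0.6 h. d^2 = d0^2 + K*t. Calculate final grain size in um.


d^2 = 3.9^2 + 0.45*0.6 = 15.48
d = sqrt(15.48) = 3.93 um

3.93


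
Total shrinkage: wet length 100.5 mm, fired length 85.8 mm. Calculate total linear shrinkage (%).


TS = (100.5 - 85.8) / 100.5 * 100 = 14.63%

14.63


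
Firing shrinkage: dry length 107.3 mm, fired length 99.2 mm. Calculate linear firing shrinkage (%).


FS = (107.3 - 99.2) / 107.3 * 100 = 7.55%

7.55


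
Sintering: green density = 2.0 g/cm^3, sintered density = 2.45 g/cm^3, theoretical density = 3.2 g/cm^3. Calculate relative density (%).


Relative = 2.45 / 3.2 * 100 = 76.6%

76.6


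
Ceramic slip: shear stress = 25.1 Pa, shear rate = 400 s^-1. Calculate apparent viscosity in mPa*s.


eta = tau/gamma * 1000 = 25.1/400 * 1000 = 62.8 mPa*s

62.8


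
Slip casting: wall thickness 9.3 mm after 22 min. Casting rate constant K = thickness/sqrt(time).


K = 9.3 / sqrt(22) = 9.3 / 4.6904 = 1.983 mm/min^0.5

1.983


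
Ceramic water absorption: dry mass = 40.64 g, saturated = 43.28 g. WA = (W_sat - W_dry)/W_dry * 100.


WA = (43.28 - 40.64) / 40.64 * 100 = 6.5%

6.5


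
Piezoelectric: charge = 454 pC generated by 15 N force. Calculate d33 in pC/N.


d33 = 454 / 15 = 30.3 pC/N

30.3


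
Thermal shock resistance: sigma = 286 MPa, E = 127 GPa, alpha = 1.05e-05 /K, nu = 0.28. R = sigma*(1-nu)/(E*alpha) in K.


R = 286*(1-0.28)/(127*1000*1.05e-05) = 154 K

154


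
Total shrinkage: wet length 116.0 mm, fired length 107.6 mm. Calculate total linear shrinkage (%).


TS = (116.0 - 107.6) / 116.0 * 100 = 7.24%

7.24


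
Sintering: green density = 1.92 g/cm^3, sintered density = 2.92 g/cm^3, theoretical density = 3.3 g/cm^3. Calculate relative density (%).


Relative = 2.92 / 3.3 * 100 = 88.5%

88.5


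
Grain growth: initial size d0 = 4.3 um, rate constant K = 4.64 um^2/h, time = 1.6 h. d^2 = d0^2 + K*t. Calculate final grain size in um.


d^2 = 4.3^2 + 4.64*1.6 = 25.914
d = sqrt(25.914) = 5.09 um

5.09


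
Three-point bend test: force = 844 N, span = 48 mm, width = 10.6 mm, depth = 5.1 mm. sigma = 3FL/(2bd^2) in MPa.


sigma = 3*844*48/(2*10.6*5.1^2) = 220.4 MPa

220.4


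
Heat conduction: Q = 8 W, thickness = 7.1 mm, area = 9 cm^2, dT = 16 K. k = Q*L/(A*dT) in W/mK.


k = 8*7.1/1000/(9/10000*16) = 3.94 W/mK

3.94


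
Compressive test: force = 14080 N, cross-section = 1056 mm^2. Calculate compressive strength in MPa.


CS = 14080 / 1056 = 13.3 MPa

13.3


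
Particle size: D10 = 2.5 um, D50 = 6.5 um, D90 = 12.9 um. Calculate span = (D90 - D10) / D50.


Span = (12.9 - 2.5) / 6.5 = 10.4 / 6.5 = 1.6

1.6


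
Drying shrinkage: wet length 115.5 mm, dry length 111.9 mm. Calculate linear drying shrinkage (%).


DS = (115.5 - 111.9) / 115.5 * 100 = 3.12%

3.12


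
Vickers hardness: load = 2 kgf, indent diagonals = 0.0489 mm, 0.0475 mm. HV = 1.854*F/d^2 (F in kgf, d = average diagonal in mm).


d_avg = (0.0489+0.0475)/2 = 0.0482 mm
HV = 1.854*2/0.0482^2 = 1596

1596


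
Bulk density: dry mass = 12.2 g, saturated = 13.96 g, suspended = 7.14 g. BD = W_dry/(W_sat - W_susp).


BD = 12.2 / (13.96 - 7.14) = 12.2 / 6.82 = 1.789 g/cm^3

1.789


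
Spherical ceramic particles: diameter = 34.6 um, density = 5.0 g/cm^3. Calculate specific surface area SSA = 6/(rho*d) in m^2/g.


SSA = 6 / (5.0 * 34.6) = 0.035 m^2/g

0.035


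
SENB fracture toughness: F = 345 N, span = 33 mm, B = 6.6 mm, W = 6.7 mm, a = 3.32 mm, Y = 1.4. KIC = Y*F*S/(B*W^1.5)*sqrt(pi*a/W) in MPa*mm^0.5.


KIC = 1.4*345*33/(6.6*6.7^1.5)*sqrt(pi*3.32/6.7) = 173.74

173.74


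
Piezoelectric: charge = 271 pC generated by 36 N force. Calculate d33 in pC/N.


d33 = 271 / 36 = 7.5 pC/N

7.5


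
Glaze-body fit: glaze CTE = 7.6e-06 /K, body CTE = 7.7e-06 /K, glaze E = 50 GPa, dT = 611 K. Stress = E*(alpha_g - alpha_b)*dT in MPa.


Stress = 50*1000*(7.6e-06 - 7.7e-06)*611 = -3.1 MPa

-3.1


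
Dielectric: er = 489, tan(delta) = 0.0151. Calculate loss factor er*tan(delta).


Loss = 489 * 0.0151 = 7.384

7.384


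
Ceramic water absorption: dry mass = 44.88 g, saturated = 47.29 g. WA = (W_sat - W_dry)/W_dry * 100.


WA = (47.29 - 44.88) / 44.88 * 100 = 5.37%

5.37


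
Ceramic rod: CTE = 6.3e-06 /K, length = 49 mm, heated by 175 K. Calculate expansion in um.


dL = 6.3e-06 * 49 * 175 * 1000 = 54.023 um

54.023


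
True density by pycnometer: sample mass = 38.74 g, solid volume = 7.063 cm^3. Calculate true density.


TD = 38.74 / 7.063 = 5.485 g/cm^3

5.485


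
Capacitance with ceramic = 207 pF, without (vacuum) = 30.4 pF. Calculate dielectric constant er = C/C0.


er = 207 / 30.4 = 6.81

6.81


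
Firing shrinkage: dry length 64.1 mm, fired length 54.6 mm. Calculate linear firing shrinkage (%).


FS = (64.1 - 54.6) / 64.1 * 100 = 14.82%

14.82


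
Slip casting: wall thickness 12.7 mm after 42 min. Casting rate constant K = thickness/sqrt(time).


K = 12.7 / sqrt(42) = 12.7 / 6.4807 = 1.96 mm/min^0.5

1.96


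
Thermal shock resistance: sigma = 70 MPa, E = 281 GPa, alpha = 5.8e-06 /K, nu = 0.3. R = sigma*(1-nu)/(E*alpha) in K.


R = 70*(1-0.3)/(281*1000*5.8e-06) = 30 K

30


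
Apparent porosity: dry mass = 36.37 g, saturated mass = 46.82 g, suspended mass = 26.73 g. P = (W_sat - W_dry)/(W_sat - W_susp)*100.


P = (46.82 - 36.37) / (46.82 - 26.73) * 100 = 10.45 / 20.09 * 100 = 52.0%

52.0


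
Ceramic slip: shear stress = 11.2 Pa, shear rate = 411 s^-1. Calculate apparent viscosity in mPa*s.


eta = tau/gamma * 1000 = 11.2/411 * 1000 = 27.3 mPa*s

27.3


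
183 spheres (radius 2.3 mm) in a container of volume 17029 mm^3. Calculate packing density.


V_sphere = 4/3*pi*2.3^3 = 50.965 mm^3
Total V = 183*50.965 = 9326.595 mm^3
PD = 9326.595 / 17029 = 0.548

0.548


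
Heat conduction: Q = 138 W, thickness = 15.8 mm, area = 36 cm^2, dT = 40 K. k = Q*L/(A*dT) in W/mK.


k = 138*15.8/1000/(36/10000*40) = 15.14 W/mK

15.14


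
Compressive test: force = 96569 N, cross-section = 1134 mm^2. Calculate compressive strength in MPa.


CS = 96569 / 1134 = 85.2 MPa

85.2


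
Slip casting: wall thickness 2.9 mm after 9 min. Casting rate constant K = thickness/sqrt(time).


K = 2.9 / sqrt(9) = 2.9 / 3.0 = 0.967 mm/min^0.5

0.967


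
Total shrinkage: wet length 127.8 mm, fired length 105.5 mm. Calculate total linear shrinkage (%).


TS = (127.8 - 105.5) / 127.8 * 100 = 17.45%

17.45


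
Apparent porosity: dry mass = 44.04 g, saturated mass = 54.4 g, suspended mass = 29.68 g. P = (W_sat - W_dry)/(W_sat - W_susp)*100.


P = (54.4 - 44.04) / (54.4 - 29.68) * 100 = 10.36 / 24.72 * 100 = 41.9%

41.9


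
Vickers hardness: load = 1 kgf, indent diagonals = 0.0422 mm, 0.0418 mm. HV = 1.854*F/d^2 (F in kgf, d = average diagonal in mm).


d_avg = (0.0422+0.0418)/2 = 0.042 mm
HV = 1.854*1/0.042^2 = 1051

1051


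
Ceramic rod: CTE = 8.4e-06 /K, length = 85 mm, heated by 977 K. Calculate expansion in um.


dL = 8.4e-06 * 85 * 977 * 1000 = 697.578 um

697.578


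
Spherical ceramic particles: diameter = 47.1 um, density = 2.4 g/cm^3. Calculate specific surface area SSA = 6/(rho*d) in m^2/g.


SSA = 6 / (2.4 * 47.1) = 0.053 m^2/g

0.053


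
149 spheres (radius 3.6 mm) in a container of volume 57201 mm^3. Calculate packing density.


V_sphere = 4/3*pi*3.6^3 = 195.4322 mm^3
Total V = 149*195.4322 = 29119.3978 mm^3
PD = 29119.3978 / 57201 = 0.509

0.509


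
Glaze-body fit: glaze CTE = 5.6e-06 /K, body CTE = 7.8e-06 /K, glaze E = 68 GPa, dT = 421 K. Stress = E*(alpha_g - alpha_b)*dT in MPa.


Stress = 68*1000*(5.6e-06 - 7.8e-06)*421 = -63.0 MPa

-63.0


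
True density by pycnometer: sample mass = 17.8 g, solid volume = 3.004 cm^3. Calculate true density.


TD = 17.8 / 3.004 = 5.925 g/cm^3

5.925


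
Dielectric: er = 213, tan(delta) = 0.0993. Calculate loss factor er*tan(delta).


Loss = 213 * 0.0993 = 21.151

21.151


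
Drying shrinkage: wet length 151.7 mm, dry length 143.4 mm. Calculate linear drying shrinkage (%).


DS = (151.7 - 143.4) / 151.7 * 100 = 5.47%

5.47


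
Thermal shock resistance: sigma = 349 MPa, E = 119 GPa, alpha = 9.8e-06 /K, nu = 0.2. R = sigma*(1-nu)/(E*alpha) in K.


R = 349*(1-0.2)/(119*1000*9.8e-06) = 239 K

239


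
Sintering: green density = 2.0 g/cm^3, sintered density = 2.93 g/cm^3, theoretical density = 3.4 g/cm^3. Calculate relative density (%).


Relative = 2.93 / 3.4 * 100 = 86.2%

86.2


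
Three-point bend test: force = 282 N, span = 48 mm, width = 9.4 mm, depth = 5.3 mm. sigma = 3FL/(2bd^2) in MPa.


sigma = 3*282*48/(2*9.4*5.3^2) = 76.9 MPa

76.9


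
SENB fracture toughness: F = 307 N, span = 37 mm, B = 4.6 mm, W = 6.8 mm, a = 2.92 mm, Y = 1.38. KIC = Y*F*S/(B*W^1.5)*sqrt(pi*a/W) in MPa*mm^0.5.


KIC = 1.38*307*37/(4.6*6.8^1.5)*sqrt(pi*2.92/6.8) = 223.21

223.21


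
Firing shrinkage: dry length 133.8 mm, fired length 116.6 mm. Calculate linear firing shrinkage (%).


FS = (133.8 - 116.6) / 133.8 * 100 = 12.86%

12.86


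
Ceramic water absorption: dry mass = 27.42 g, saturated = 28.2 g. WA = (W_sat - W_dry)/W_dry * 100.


WA = (28.2 - 27.42) / 27.42 * 100 = 2.84%

2.84


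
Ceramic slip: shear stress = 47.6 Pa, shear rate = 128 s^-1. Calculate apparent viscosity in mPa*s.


eta = tau/gamma * 1000 = 47.6/128 * 1000 = 371.9 mPa*s

371.9


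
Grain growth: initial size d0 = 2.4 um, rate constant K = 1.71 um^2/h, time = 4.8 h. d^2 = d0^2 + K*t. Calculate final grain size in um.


d^2 = 2.4^2 + 1.71*4.8 = 13.968
d = sqrt(13.968) = 3.74 um

3.74


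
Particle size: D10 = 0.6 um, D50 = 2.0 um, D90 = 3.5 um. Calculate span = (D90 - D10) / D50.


Span = (3.5 - 0.6) / 2.0 = 2.9 / 2.0 = 1.45

1.45


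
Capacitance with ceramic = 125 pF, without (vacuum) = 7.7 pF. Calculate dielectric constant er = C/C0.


er = 125 / 7.7 = 16.23

16.23


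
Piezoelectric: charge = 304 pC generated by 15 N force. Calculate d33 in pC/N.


d33 = 304 / 15 = 20.3 pC/N

20.3


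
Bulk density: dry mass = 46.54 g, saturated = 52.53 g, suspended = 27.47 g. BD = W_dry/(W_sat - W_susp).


BD = 46.54 / (52.53 - 27.47) = 46.54 / 25.06 = 1.857 g/cm^3

1.857


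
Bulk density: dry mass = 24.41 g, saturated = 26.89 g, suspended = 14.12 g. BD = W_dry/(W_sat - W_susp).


BD = 24.41 / (26.89 - 14.12) = 24.41 / 12.77 = 1.912 g/cm^3

1.912


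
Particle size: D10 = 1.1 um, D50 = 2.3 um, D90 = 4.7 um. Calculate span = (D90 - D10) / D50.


Span = (4.7 - 1.1) / 2.3 = 3.6 / 2.3 = 1.565

1.565


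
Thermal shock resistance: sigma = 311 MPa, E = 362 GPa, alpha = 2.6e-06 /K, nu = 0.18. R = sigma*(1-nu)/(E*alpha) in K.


R = 311*(1-0.18)/(362*1000*2.6e-06) = 271 K

271


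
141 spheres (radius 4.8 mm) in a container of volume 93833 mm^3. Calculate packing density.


V_sphere = 4/3*pi*4.8^3 = 463.2467 mm^3
Total V = 141*463.2467 = 65317.7847 mm^3
PD = 65317.7847 / 93833 = 0.696

0.696


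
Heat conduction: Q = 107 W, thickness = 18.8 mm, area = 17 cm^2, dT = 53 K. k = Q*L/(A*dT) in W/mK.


k = 107*18.8/1000/(17/10000*53) = 22.33 W/mK

22.33


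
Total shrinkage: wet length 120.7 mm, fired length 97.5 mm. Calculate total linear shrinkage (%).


TS = (120.7 - 97.5) / 120.7 * 100 = 19.22%

19.22


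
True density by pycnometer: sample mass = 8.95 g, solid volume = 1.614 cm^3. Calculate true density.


TD = 8.95 / 1.614 = 5.545 g/cm^3

5.545


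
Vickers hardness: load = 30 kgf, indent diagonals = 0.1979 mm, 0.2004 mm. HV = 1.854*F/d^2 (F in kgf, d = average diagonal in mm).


d_avg = (0.1979+0.2004)/2 = 0.19915 mm
HV = 1.854*30/0.19915^2 = 1402

1402


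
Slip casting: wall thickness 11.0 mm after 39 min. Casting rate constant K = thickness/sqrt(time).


K = 11.0 / sqrt(39) = 11.0 / 6.245 = 1.761 mm/min^0.5

1.761


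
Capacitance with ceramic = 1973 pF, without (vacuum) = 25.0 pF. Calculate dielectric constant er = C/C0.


er = 1973 / 25.0 = 78.92

78.92


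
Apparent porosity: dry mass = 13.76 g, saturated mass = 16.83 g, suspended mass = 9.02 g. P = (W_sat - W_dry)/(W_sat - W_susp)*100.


P = (16.83 - 13.76) / (16.83 - 9.02) * 100 = 3.07 / 7.81 * 100 = 39.3%

39.3


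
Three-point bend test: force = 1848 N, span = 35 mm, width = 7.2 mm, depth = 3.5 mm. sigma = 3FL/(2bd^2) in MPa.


sigma = 3*1848*35/(2*7.2*3.5^2) = 1100.0 MPa

1100.0


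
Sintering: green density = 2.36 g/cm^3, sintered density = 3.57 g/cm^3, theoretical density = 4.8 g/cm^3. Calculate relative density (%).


Relative = 3.57 / 4.8 * 100 = 74.4%

74.4


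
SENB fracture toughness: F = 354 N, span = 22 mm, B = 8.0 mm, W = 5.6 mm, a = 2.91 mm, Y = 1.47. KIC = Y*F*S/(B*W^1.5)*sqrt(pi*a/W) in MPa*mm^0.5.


KIC = 1.47*354*22/(8.0*5.6^1.5)*sqrt(pi*2.91/5.6) = 137.97

137.97


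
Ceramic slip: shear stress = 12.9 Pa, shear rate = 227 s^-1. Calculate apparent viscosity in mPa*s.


eta = tau/gamma * 1000 = 12.9/227 * 1000 = 56.8 mPa*s

56.8


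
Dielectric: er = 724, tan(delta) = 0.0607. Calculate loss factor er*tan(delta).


Loss = 724 * 0.0607 = 43.947

43.947


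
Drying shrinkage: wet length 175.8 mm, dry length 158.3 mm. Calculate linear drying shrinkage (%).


DS = (175.8 - 158.3) / 175.8 * 100 = 9.95%

9.95


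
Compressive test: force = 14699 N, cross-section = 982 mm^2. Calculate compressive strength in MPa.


CS = 14699 / 982 = 15.0 MPa

15.0


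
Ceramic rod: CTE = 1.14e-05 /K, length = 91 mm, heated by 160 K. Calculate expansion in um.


dL = 1.14e-05 * 91 * 160 * 1000 = 165.984 um

165.984


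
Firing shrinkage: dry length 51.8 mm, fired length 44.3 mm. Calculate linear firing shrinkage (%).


FS = (51.8 - 44.3) / 51.8 * 100 = 14.48%

14.48


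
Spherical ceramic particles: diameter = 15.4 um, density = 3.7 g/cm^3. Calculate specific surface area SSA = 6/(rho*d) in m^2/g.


SSA = 6 / (3.7 * 15.4) = 0.105 m^2/g

0.105


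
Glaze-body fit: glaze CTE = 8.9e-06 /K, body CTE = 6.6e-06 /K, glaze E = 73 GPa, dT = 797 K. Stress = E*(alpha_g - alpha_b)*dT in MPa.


Stress = 73*1000*(8.9e-06 - 6.6e-06)*797 = 133.8 MPa

133.8


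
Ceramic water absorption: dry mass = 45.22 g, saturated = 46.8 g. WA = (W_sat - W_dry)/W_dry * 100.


WA = (46.8 - 45.22) / 45.22 * 100 = 3.49%

3.49


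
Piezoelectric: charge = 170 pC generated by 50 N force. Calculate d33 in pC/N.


d33 = 170 / 50 = 3.4 pC/N

3.4


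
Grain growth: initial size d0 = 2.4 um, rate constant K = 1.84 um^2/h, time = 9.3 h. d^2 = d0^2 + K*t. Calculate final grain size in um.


d^2 = 2.4^2 + 1.84*9.3 = 22.872
d = sqrt(22.872) = 4.78 um

4.78


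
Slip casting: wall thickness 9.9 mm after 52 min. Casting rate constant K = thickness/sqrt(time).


K = 9.9 / sqrt(52) = 9.9 / 7.2111 = 1.373 mm/min^0.5

1.373


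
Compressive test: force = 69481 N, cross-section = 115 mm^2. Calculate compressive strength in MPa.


CS = 69481 / 115 = 604.2 MPa

604.2


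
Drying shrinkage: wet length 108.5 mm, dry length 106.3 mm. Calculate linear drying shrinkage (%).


DS = (108.5 - 106.3) / 108.5 * 100 = 2.03%

2.03


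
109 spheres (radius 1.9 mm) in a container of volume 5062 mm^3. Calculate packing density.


V_sphere = 4/3*pi*1.9^3 = 28.7309 mm^3
Total V = 109*28.7309 = 3131.6681 mm^3
PD = 3131.6681 / 5062 = 0.619

0.619


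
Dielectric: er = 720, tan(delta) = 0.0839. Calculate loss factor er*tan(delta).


Loss = 720 * 0.0839 = 60.408

60.408


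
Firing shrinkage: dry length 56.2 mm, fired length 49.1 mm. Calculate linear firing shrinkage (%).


FS = (56.2 - 49.1) / 56.2 * 100 = 12.63%

12.63


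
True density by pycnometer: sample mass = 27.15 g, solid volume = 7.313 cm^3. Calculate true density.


TD = 27.15 / 7.313 = 3.713 g/cm^3

3.713


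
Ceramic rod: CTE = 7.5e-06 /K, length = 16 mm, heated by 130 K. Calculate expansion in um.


dL = 7.5e-06 * 16 * 130 * 1000 = 15.6 um

15.6


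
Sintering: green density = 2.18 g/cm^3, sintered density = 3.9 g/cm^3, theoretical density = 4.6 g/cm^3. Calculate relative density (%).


Relative = 3.9 / 4.6 * 100 = 84.8%

84.8


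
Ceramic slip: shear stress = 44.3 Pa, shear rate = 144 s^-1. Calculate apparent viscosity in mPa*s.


eta = tau/gamma * 1000 = 44.3/144 * 1000 = 307.6 mPa*s

307.6


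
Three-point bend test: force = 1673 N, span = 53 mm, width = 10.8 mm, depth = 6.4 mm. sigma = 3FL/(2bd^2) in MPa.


sigma = 3*1673*53/(2*10.8*6.4^2) = 300.7 MPa

300.7


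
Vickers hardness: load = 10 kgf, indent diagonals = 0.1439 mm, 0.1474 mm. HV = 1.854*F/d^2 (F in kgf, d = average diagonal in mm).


d_avg = (0.1439+0.1474)/2 = 0.14565 mm
HV = 1.854*10/0.14565^2 = 874

874


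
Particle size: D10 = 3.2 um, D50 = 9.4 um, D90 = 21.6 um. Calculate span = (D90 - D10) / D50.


Span = (21.6 - 3.2) / 9.4 = 18.4 / 9.4 = 1.957

1.957


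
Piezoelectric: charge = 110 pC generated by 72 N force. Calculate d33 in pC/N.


d33 = 110 / 72 = 1.5 pC/N

1.5


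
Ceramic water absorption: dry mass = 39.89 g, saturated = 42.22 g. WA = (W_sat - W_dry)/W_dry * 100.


WA = (42.22 - 39.89) / 39.89 * 100 = 5.84%

5.84


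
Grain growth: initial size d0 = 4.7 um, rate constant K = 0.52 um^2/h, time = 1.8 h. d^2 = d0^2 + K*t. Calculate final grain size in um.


d^2 = 4.7^2 + 0.52*1.8 = 23.026
d = sqrt(23.026) = 4.8 um

4.8


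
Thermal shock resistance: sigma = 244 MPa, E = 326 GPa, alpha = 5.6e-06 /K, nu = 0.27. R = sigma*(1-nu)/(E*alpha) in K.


R = 244*(1-0.27)/(326*1000*5.6e-06) = 98 K

98


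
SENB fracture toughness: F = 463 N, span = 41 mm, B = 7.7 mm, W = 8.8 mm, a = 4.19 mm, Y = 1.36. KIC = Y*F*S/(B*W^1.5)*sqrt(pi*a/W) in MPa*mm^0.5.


KIC = 1.36*463*41/(7.7*8.8^1.5)*sqrt(pi*4.19/8.8) = 157.08

157.08


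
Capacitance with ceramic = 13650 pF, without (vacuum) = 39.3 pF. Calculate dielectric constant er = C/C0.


er = 13650 / 39.3 = 347.33

347.33


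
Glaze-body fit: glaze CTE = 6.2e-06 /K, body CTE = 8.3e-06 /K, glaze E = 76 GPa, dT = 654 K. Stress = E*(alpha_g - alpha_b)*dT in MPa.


Stress = 76*1000*(6.2e-06 - 8.3e-06)*654 = -104.4 MPa

-104.4


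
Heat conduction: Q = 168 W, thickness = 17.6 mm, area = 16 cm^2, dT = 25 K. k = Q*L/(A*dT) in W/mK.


k = 168*17.6/1000/(16/10000*25) = 73.92 W/mK

73.92


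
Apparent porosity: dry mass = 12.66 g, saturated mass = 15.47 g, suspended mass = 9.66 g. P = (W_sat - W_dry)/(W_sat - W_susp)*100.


P = (15.47 - 12.66) / (15.47 - 9.66) * 100 = 2.81 / 5.81 * 100 = 48.4%

48.4


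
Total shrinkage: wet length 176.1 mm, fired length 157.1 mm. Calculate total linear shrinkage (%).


TS = (176.1 - 157.1) / 176.1 * 100 = 10.79%

10.79


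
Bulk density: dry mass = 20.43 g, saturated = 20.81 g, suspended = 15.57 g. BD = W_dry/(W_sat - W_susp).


BD = 20.43 / (20.81 - 15.57) = 20.43 / 5.24 = 3.899 g/cm^3

3.899


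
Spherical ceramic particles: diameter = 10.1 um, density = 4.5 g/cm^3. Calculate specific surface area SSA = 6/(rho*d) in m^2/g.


SSA = 6 / (4.5 * 10.1) = 0.132 m^2/g

0.132


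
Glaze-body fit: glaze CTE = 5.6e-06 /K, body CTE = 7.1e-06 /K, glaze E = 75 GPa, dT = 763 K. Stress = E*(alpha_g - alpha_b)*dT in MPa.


Stress = 75*1000*(5.6e-06 - 7.1e-06)*763 = -85.8 MPa

-85.8


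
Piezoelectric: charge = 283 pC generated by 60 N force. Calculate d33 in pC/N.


d33 = 283 / 60 = 4.7 pC/N

4.7


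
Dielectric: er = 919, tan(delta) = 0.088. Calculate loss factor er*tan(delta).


Loss = 919 * 0.088 = 80.872

80.872


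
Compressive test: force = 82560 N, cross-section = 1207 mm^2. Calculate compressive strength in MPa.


CS = 82560 / 1207 = 68.4 MPa

68.4


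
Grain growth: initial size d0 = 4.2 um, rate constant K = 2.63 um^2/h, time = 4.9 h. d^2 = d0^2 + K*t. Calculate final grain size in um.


d^2 = 4.2^2 + 2.63*4.9 = 30.527
d = sqrt(30.527) = 5.53 um

5.53


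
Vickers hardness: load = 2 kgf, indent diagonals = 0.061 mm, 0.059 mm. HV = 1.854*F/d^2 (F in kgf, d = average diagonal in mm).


d_avg = (0.061+0.059)/2 = 0.06 mm
HV = 1.854*2/0.06^2 = 1030

1030


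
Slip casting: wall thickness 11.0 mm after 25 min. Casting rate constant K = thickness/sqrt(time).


K = 11.0 / sqrt(25) = 11.0 / 5.0 = 2.2 mm/min^0.5

2.2


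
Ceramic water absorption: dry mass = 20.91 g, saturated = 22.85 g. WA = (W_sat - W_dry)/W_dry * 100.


WA = (22.85 - 20.91) / 20.91 * 100 = 9.28%

9.28


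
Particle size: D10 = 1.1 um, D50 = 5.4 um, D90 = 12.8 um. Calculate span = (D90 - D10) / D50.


Span = (12.8 - 1.1) / 5.4 = 11.7 / 5.4 = 2.167

2.167


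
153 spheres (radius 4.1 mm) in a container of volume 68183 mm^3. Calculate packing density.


V_sphere = 4/3*pi*4.1^3 = 288.6956 mm^3
Total V = 153*288.6956 = 44170.4268 mm^3
PD = 44170.4268 / 68183 = 0.648

0.648


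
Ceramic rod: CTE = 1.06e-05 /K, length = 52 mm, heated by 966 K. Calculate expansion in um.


dL = 1.06e-05 * 52 * 966 * 1000 = 532.459 um

532.459


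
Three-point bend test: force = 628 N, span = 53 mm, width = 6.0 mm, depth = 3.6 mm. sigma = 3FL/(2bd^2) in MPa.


sigma = 3*628*53/(2*6.0*3.6^2) = 642.1 MPa

642.1


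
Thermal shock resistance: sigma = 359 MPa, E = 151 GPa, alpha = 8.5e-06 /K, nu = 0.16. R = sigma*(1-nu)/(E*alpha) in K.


R = 359*(1-0.16)/(151*1000*8.5e-06) = 235 K

235


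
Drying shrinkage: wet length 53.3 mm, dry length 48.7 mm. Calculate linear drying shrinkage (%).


DS = (53.3 - 48.7) / 53.3 * 100 = 8.63%

8.63


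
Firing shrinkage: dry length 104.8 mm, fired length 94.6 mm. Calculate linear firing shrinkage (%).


FS = (104.8 - 94.6) / 104.8 * 100 = 9.73%

9.73


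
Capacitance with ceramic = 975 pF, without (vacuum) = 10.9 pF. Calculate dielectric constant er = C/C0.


er = 975 / 10.9 = 89.45

89.45


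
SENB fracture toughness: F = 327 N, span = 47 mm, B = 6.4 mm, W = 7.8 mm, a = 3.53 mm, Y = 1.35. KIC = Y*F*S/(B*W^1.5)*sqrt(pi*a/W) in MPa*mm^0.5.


KIC = 1.35*327*47/(6.4*7.8^1.5)*sqrt(pi*3.53/7.8) = 177.45

177.45


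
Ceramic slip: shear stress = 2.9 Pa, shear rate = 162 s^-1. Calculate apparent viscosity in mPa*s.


eta = tau/gamma * 1000 = 2.9/162 * 1000 = 17.9 mPa*s

17.9


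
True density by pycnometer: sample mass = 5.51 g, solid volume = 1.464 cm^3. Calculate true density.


TD = 5.51 / 1.464 = 3.764 g/cm^3

3.764


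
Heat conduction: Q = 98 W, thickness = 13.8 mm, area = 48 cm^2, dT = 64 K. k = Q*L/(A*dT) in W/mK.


k = 98*13.8/1000/(48/10000*64) = 4.4 W/mK

4.4


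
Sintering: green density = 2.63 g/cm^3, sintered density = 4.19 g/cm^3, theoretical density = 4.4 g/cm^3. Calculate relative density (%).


Relative = 4.19 / 4.4 * 100 = 95.2%

95.2


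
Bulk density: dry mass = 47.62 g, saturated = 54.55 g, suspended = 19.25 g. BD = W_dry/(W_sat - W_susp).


BD = 47.62 / (54.55 - 19.25) = 47.62 / 35.3 = 1.349 g/cm^3

1.349


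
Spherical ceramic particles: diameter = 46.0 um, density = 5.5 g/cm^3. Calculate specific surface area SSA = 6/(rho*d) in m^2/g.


SSA = 6 / (5.5 * 46.0) = 0.024 m^2/g

0.024
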